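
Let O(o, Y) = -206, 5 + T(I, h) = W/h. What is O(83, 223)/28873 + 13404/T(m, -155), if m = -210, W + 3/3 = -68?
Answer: -29993633848/10192169 ≈ -2942.8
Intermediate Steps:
W = -69 (W = -1 - 68 = -69)
T(I, h) = -5 - 69/h
O(83, 223)/28873 + 13404/T(m, -155) = -206/28873 + 13404/(-5 - 69/(-155)) = -206*1/28873 + 13404/(-5 - 69*(-1/155)) = -206/28873 + 13404/(-5 + 69/155) = -206/28873 + 13404/(-706/155) = -206/28873 + 13404*(-155/706) = -206/28873 - 1038810/353 = -29993633848/10192169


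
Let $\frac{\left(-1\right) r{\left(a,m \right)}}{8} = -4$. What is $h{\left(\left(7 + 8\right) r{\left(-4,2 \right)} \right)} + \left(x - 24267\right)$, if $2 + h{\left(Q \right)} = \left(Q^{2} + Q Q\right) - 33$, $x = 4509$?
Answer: $441007$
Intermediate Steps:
$r{\left(a,m \right)} = 32$ ($r{\left(a,m \right)} = \left(-8\right) \left(-4\right) = 32$)
$h{\left(Q \right)} = -35 + 2 Q^{2}$ ($h{\left(Q \right)} = -2 - \left(33 - Q^{2} - Q Q\right) = -2 + \left(\left(Q^{2} + Q^{2}\right) - 33\right) = -2 + \left(2 Q^{2} - 33\right) = -2 + \left(-33 + 2 Q^{2}\right) = -35 + 2 Q^{2}$)
$h{\left(\left(7 + 8\right) r{\left(-4,2 \right)} \right)} + \left(x - 24267\right) = \left(-35 + 2 \left(\left(7 + 8\right) 32\right)^{2}\right) + \left(4509 - 24267\right) = \left(-35 + 2 \left(15 \cdot 32\right)^{2}\right) + \left(4509 - 24267\right) = \left(-35 + 2 \cdot 480^{2}\right) - 19758 = \left(-35 + 2 \cdot 230400\right) - 19758 = \left(-35 + 460800\right) - 19758 = 460765 - 19758 = 441007$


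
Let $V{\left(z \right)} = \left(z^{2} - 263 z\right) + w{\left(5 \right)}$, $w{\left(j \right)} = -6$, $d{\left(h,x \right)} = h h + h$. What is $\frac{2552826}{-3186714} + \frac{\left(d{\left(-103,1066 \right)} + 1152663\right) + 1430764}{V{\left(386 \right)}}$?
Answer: $\frac{1357489141715}{25213281168} \approx 53.84$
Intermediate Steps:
$d{\left(h,x \right)} = h + h^{2}$ ($d{\left(h,x \right)} = h^{2} + h = h + h^{2}$)
$V{\left(z \right)} = -6 + z^{2} - 263 z$ ($V{\left(z \right)} = \left(z^{2} - 263 z\right) - 6 = -6 + z^{2} - 263 z$)
$\frac{2552826}{-3186714} + \frac{\left(d{\left(-103,1066 \right)} + 1152663\right) + 1430764}{V{\left(386 \right)}} = \frac{2552826}{-3186714} + \frac{\left(- 103 \left(1 - 103\right) + 1152663\right) + 1430764}{-6 + 386^{2} - 101518} = 2552826 \left(- \frac{1}{3186714}\right) + \frac{\left(\left(-103\right) \left(-102\right) + 1152663\right) + 1430764}{-6 + 148996 - 101518} = - \frac{425471}{531119} + \frac{\left(10506 + 1152663\right) + 1430764}{47472} = - \frac{425471}{531119} + \left(1163169 + 1430764\right) \frac{1}{47472} = - \frac{425471}{531119} + 2593933 \cdot \frac{1}{47472} = - \frac{425471}{531119} + \frac{2593933}{47472} = \frac{1357489141715}{25213281168}$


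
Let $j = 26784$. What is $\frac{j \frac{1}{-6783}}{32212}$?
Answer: $- \frac{2232}{18207833} \approx -0.00012258$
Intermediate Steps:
$\frac{j \frac{1}{-6783}}{32212} = \frac{26784 \frac{1}{-6783}}{32212} = 26784 \left(- \frac{1}{6783}\right) \frac{1}{32212} = \left(- \frac{8928}{2261}\right) \frac{1}{32212} = - \frac{2232}{18207833}$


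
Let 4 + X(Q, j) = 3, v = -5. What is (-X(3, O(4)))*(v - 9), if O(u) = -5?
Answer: -14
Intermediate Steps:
X(Q, j) = -1 (X(Q, j) = -4 + 3 = -1)
(-X(3, O(4)))*(v - 9) = (-1*(-1))*(-5 - 9) = 1*(-14) = -14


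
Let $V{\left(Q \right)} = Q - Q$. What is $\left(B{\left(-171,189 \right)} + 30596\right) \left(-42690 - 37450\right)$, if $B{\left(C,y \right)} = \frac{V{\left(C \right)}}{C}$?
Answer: $-2451963440$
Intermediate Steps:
$V{\left(Q \right)} = 0$
$B{\left(C,y \right)} = 0$ ($B{\left(C,y \right)} = \frac{0}{C} = 0$)
$\left(B{\left(-171,189 \right)} + 30596\right) \left(-42690 - 37450\right) = \left(0 + 30596\right) \left(-42690 - 37450\right) = 30596 \left(-80140\right) = -2451963440$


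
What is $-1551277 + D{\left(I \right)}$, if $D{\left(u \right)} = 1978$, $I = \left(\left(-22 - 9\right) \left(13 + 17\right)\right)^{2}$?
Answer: $-1549299$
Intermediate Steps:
$I = 864900$ ($I = \left(\left(-31\right) 30\right)^{2} = \left(-930\right)^{2} = 864900$)
$-1551277 + D{\left(I \right)} = -1551277 + 1978 = -1549299$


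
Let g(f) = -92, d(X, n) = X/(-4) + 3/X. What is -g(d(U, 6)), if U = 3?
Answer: 92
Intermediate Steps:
d(X, n) = 3/X - X/4 (d(X, n) = X*(-1/4) + 3/X = -X/4 + 3/X = 3/X - X/4)
-g(d(U, 6)) = -1*(-92) = 92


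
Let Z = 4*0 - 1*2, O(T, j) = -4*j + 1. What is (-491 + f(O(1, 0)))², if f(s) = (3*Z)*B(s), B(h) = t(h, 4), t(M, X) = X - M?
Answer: 259081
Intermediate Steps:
O(T, j) = 1 - 4*j
B(h) = 4 - h
Z = -2 (Z = 0 - 2 = -2)
f(s) = -24 + 6*s (f(s) = (3*(-2))*(4 - s) = -6*(4 - s) = -24 + 6*s)
(-491 + f(O(1, 0)))² = (-491 + (-24 + 6*(1 - 4*0)))² = (-491 + (-24 + 6*(1 + 0)))² = (-491 + (-24 + 6*1))² = (-491 + (-24 + 6))² = (-491 - 18)² = (-509)² = 259081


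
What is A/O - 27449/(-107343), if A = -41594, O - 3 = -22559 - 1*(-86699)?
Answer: -33384735/85003729 ≈ -0.39274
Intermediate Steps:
O = 64143 (O = 3 + (-22559 - 1*(-86699)) = 3 + (-22559 + 86699) = 3 + 64140 = 64143)
A/O - 27449/(-107343) = -41594/64143 - 27449/(-107343) = -41594*1/64143 - 27449*(-1/107343) = -41594/64143 + 27449/107343 = -33384735/85003729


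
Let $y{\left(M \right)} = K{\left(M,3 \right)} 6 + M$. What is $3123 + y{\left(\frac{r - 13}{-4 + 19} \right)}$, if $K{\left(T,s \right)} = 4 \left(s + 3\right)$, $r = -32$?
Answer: $3264$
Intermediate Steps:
$K{\left(T,s \right)} = 12 + 4 s$ ($K{\left(T,s \right)} = 4 \left(3 + s\right) = 12 + 4 s$)
$y{\left(M \right)} = 144 + M$ ($y{\left(M \right)} = \left(12 + 4 \cdot 3\right) 6 + M = \left(12 + 12\right) 6 + M = 24 \cdot 6 + M = 144 + M$)
$3123 + y{\left(\frac{r - 13}{-4 + 19} \right)} = 3123 + \left(144 + \frac{-32 - 13}{-4 + 19}\right) = 3123 + \left(144 - \frac{45}{15}\right) = 3123 + \left(144 - 3\right) = 3123 + 141 = 3264$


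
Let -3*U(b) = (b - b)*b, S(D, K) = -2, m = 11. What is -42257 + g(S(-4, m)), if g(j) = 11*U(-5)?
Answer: -42257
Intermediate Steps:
U(b) = 0 (U(b) = -(b - b)*b/3 = -0*b = -1/3*0 = 0)
g(j) = 0 (g(j) = 11*0 = 0)
-42257 + g(S(-4, m)) = -42257 + 0 = -42257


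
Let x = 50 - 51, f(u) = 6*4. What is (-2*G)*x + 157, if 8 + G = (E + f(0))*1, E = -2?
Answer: 185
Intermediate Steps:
f(u) = 24
G = 14 (G = -8 + (-2 + 24)*1 = -8 + 22*1 = -8 + 22 = 14)
x = -1
(-2*G)*x + 157 = -2*14*(-1) + 157 = -28*(-1) + 157 = 28 + 157 = 185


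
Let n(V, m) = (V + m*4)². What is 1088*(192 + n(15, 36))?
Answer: 27714624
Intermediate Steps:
n(V, m) = (V + 4*m)²
1088*(192 + n(15, 36)) = 1088*(192 + (15 + 4*36)²) = 1088*(192 + (15 + 144)²) = 1088*(192 + 159²) = 1088*(192 + 25281) = 1088*25473 = 27714624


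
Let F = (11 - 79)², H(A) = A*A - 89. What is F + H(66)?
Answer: 8891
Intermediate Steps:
H(A) = -89 + A² (H(A) = A² - 89 = -89 + A²)
F = 4624 (F = (-68)² = 4624)
F + H(66) = 4624 + (-89 + 66²) = 4624 + (-89 + 4356) = 4624 + 4267 = 8891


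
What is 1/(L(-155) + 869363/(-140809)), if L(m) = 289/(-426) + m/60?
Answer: -119969268/1132005487 ≈ -0.10598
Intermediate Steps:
L(m) = -289/426 + m/60 (L(m) = 289*(-1/426) + m*(1/60) = -289/426 + m/60)
1/(L(-155) + 869363/(-140809)) = 1/((-289/426 + (1/60)*(-155)) + 869363/(-140809)) = 1/((-289/426 - 31/12) + 869363*(-1/140809)) = 1/(-2779/852 - 869363/140809) = 1/(-1132005487/119969268) = -119969268/1132005487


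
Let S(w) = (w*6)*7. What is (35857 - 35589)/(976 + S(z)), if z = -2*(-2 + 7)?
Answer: 67/139 ≈ 0.48201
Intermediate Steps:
z = -10 (z = -2*5 = -10)
S(w) = 42*w (S(w) = (6*w)*7 = 42*w)
(35857 - 35589)/(976 + S(z)) = (35857 - 35589)/(976 + 42*(-10)) = 268/(976 - 420) = 268/556 = 268*(1/556) = 67/139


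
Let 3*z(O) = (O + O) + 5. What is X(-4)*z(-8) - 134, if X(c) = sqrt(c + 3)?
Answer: -134 - 11*I/3 ≈ -134.0 - 3.6667*I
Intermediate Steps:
z(O) = 5/3 + 2*O/3 (z(O) = ((O + O) + 5)/3 = (2*O + 5)/3 = (5 + 2*O)/3 = 5/3 + 2*O/3)
X(c) = sqrt(3 + c)
X(-4)*z(-8) - 134 = sqrt(3 - 4)*(5/3 + (2/3)*(-8)) - 134 = sqrt(-1)*(5/3 - 16/3) - 134 = I*(-11/3) - 134 = -11*I/3 - 134 = -134 - 11*I/3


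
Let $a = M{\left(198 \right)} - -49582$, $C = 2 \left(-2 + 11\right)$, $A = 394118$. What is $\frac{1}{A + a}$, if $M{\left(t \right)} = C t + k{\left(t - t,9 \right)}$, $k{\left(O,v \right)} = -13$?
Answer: $\frac{1}{447251} \approx 2.2359 \cdot 10^{-6}$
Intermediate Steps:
$C = 18$ ($C = 2 \cdot 9 = 18$)
$M{\left(t \right)} = -13 + 18 t$ ($M{\left(t \right)} = 18 t - 13 = -13 + 18 t$)
$a = 53133$ ($a = \left(-13 + 18 \cdot 198\right) - -49582 = \left(-13 + 3564\right) + 49582 = 3551 + 49582 = 53133$)
$\frac{1}{A + a} = \frac{1}{394118 + 53133} = \frac{1}{447251}$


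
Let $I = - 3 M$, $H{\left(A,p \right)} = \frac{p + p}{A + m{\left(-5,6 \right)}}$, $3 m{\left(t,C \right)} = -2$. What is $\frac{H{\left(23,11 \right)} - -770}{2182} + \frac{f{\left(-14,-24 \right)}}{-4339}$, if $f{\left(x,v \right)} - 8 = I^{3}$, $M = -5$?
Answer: $- \frac{135219459}{317167883} \approx -0.42633$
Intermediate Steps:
$m{\left(t,C \right)} = - \frac{2}{3}$ ($m{\left(t,C \right)} = \frac{1}{3} \left(-2\right) = - \frac{2}{3}$)
$H{\left(A,p \right)} = \frac{2 p}{- \frac{2}{3} + A}$ ($H{\left(A,p \right)} = \frac{p + p}{A - \frac{2}{3}} = \frac{2 p}{- \frac{2}{3} + A}$)
$I = 15$ ($I = \left(-3\right) \left(-5\right) = 15$)
$f{\left(x,v \right)} = 3383$ ($f{\left(x,v \right)} = 8 + 15^{3} = 8 + 3375 = 3383$)
$\frac{H{\left(23,11 \right)} - -770}{2182} + \frac{f{\left(-14,-24 \right)}}{-4339} = \frac{6 \cdot 11 \frac{1}{-2 + 3 \cdot 23} - -770}{2182} + \frac{3383}{-4339} = \left(6 \cdot 11 \frac{1}{-2 + 69} + 770\right) \frac{1}{2182} + 3383 \left(- \frac{1}{4339}\right) = \left(6 \cdot 11 \cdot \frac{1}{67} + 770\right) \frac{1}{2182} - \frac{3383}{4339} = \left(\frac{66}{67} + 770\right) \frac{1}{2182} - \frac{3383}{4339} = \frac{51656}{67} \cdot \frac{1}{2182} - \frac{3383}{4339} = \frac{25828}{73097} - \frac{3383}{4339} = - \frac{135219459}{317167883}$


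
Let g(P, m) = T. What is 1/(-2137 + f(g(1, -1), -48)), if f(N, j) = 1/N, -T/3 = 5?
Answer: -15/32056 ≈ -0.00046793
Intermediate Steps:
T = -15 (T = -3*5 = -15)
g(P, m) = -15
1/(-2137 + f(g(1, -1), -48)) = 1/(-2137 + 1/(-15)) = 1/(-2137 - 1/15) = 1/(-32056/15) = -15/32056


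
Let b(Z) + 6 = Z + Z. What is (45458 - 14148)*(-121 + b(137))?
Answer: 4602570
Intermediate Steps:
b(Z) = -6 + 2*Z (b(Z) = -6 + (Z + Z) = -6 + 2*Z)
(45458 - 14148)*(-121 + b(137)) = (45458 - 14148)*(-121 + (-6 + 2*137)) = 31310*(-121 + (-6 + 274)) = 31310*(-121 + 268) = 31310*147 = 4602570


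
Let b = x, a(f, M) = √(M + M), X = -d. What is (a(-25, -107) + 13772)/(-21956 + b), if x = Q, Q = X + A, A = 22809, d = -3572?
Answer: 13772/4425 + I*√214/4425 ≈ 3.1123 + 0.0033059*I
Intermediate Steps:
X = 3572 (X = -1*(-3572) = 3572)
a(f, M) = √2*√M (a(f, M) = √(2*M) = √2*√M)
Q = 26381 (Q = 3572 + 22809 = 26381)
x = 26381
b = 26381
(a(-25, -107) + 13772)/(-21956 + b) = (√2*√(-107) + 13772)/(-21956 + 26381) = (√2*(I*√107) + 13772)/4425 = (I*√214 + 13772)*(1/4425) = (13772 + I*√214)*(1/4425) = 13772/4425 + I*√214/4425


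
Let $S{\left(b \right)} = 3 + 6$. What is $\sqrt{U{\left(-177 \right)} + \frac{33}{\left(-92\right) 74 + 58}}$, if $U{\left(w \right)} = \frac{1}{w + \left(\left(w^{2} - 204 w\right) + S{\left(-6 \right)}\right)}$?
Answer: $\frac{i \sqrt{55138829690}}{3363450} \approx 0.069814 i$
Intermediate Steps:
$S{\left(b \right)} = 9$
$U{\left(w \right)} = \frac{1}{9 + w^{2} - 203 w}$ ($U{\left(w \right)} = \frac{1}{w + \left(\left(w^{2} - 204 w\right) + 9\right)} = \frac{1}{w + \left(9 + w^{2} - 204 w\right)} = \frac{1}{9 + w^{2} - 203 w}$)
$\sqrt{U{\left(-177 \right)} + \frac{33}{\left(-92\right) 74 + 58}} = \sqrt{\frac{1}{9 + \left(-177\right)^{2} - -35931} + \frac{33}{\left(-92\right) 74 + 58}} = \sqrt{\frac{1}{9 + 31329 + 35931} + \frac{33}{-6808 + 58}} = \sqrt{\frac{1}{67269} + \frac{33}{-6750}} = \sqrt{\frac{1}{67269} + 33 \left(- \frac{1}{6750}\right)} = \sqrt{\frac{1}{67269} - \frac{11}{2250}} = \sqrt{- \frac{245903}{50451750}} = \frac{i \sqrt{55138829690}}{3363450}$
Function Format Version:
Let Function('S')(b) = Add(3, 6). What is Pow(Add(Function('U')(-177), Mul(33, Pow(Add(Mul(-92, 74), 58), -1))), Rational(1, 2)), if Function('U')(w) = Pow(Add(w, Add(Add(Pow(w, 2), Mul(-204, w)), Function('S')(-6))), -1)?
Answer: Mul(Rational(1, 3363450), I, Pow(55138829690, Rational(1, 2))) ≈ Mul(0.069814, I)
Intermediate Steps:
Function('S')(b) = 9
Function('U')(w) = Pow(Add(9, Pow(w, 2), Mul(-203, w)), -1) (Function('U')(w) = Pow(Add(w, Add(Add(Pow(w, 2), Mul(-204, w)), 9)), -1) = Pow(Add(w, Add(9, Pow(w, 2), Mul(-204, w))), -1) = Pow(Add(9, Pow(w, 2), Mul(-203, w)), -1))
Pow(Add(Function('U')(-177), Mul(33, Pow(Add(Mul(-92, 74), 58), -1))), Rational(1, 2)) = Pow(Add(Pow(Add(9, Pow(-177, 2), Mul(-203, -177)), -1), Mul(33, Pow(Add(Mul(-92, 74), 58), -1))), Rational(1, 2)) = Pow(Add(Pow(Add(9, 31329, 35931), -1), Mul(33, Pow(Add(-6808, 58), -1))), Rational(1, 2)) = Pow(Add(Pow(67269, -1), Mul(33, Pow(-6750, -1))), Rational(1, 2)) = Pow(Add(Rational(1, 67269), Mul(33, Rational(-1, 6750))), Rational(1, 2)) = Pow(Add(Rational(1, 67269), Rational(-11, 2250)), Rational(1, 2)) = Pow(Rational(-245903, 50451750), Rational(1, 2)) = Mul(Rational(1, 3363450), I, Pow(55138829690, Rational(1, 2)))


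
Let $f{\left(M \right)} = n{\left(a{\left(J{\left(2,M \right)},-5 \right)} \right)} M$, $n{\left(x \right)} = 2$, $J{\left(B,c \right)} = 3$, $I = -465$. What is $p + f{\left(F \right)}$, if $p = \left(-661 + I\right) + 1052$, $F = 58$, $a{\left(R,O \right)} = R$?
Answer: $42$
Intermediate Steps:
$f{\left(M \right)} = 2 M$
$p = -74$ ($p = \left(-661 - 465\right) + 1052 = -1126 + 1052 = -74$)
$p + f{\left(F \right)} = -74 + 2 \cdot 58 = -74 + 116 = 42$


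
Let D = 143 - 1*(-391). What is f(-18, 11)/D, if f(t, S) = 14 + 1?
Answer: 5/178 ≈ 0.028090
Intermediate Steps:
f(t, S) = 15
D = 534 (D = 143 + 391 = 534)
f(-18, 11)/D = 15/534 = 15*(1/534) = 5/178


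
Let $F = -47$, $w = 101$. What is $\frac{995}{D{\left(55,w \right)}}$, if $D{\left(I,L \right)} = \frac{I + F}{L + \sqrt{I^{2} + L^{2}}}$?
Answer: $\frac{100495}{8} + \frac{995 \sqrt{13226}}{8} \approx 26866.0$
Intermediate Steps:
$D{\left(I,L \right)} = \frac{-47 + I}{L + \sqrt{I^{2} + L^{2}}}$ ($D{\left(I,L \right)} = \frac{I - 47}{L + \sqrt{I^{2} + L^{2}}} = \frac{-47 + I}{L + \sqrt{I^{2} + L^{2}}}$)
$\frac{995}{D{\left(55,w \right)}} = \frac{995}{\frac{1}{101 + \sqrt{55^{2} + 101^{2}}} \left(-47 + 55\right)} = \frac{995}{\frac{1}{101 + \sqrt{3025 + 10201}} \cdot 8} = \frac{995}{\frac{1}{101 + \sqrt{13226}} \cdot 8} = \frac{995}{8 \frac{1}{101 + \sqrt{13226}}} = 995 \left(\frac{101}{8} + \frac{\sqrt{13226}}{8}\right) = \frac{100495}{8} + \frac{995 \sqrt{13226}}{8}$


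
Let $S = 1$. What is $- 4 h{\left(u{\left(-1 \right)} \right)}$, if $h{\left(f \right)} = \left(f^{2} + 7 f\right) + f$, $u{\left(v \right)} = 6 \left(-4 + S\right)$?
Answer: $-720$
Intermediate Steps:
$u{\left(v \right)} = -18$ ($u{\left(v \right)} = 6 \left(-4 + 1\right) = 6 \left(-3\right) = -18$)
$h{\left(f \right)} = f^{2} + 8 f$
$- 4 h{\left(u{\left(-1 \right)} \right)} = - 4 \left(- 18 \left(8 - 18\right)\right) = - 4 \left(\left(-18\right) \left(-10\right)\right) = \left(-4\right) 180 = -720$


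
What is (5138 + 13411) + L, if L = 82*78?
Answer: 24945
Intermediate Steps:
L = 6396
(5138 + 13411) + L = (5138 + 13411) + 6396 = 18549 + 6396 = 24945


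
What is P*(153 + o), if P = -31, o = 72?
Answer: -6975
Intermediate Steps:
P*(153 + o) = -31*(153 + 72) = -31*225 = -6975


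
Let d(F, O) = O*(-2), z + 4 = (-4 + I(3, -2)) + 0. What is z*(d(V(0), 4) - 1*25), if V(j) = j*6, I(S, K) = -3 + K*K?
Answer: 231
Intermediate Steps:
I(S, K) = -3 + K**2
V(j) = 6*j
z = -7 (z = -4 + ((-4 + (-3 + (-2)**2)) + 0) = -4 + ((-4 + (-3 + 4)) + 0) = -4 + ((-4 + 1) + 0) = -4 + (-3 + 0) = -4 - 3 = -7)
d(F, O) = -2*O
z*(d(V(0), 4) - 1*25) = -7*(-2*4 - 1*25) = -7*(-8 - 25) = -7*(-33) = 231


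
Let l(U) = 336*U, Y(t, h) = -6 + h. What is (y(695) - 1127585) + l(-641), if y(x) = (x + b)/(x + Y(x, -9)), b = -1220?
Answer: -182642801/136 ≈ -1.3430e+6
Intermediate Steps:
y(x) = (-1220 + x)/(-15 + x) (y(x) = (x - 1220)/(x + (-6 - 9)) = (-1220 + x)/(x - 15) = (-1220 + x)/(-15 + x))
(y(695) - 1127585) + l(-641) = ((-1220 + 695)/(-15 + 695) - 1127585) + 336*(-641) = (-525/680 - 1127585) - 215376 = ((1/680)*(-525) - 1127585) - 215376 = (-105/136 - 1127585) - 215376 = -153351665/136 - 215376 = -182642801/136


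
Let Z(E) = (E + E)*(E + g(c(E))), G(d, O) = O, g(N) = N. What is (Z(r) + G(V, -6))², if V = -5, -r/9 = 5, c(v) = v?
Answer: 65512836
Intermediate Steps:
r = -45 (r = -9*5 = -45)
Z(E) = 4*E² (Z(E) = (E + E)*(E + E) = (2*E)*(2*E) = 4*E²)
(Z(r) + G(V, -6))² = (4*(-45)² - 6)² = (4*2025 - 6)² = (8100 - 6)² = 8094² = 65512836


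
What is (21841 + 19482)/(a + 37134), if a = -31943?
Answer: 41323/5191 ≈ 7.9605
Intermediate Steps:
(21841 + 19482)/(a + 37134) = (21841 + 19482)/(-31943 + 37134) = 41323/5191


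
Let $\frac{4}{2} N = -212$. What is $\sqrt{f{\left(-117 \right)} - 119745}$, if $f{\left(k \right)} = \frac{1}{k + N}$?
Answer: $\frac{4 i \sqrt{372174958}}{223} \approx 346.04 i$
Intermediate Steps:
$N = -106$ ($N = \frac{1}{2} \left(-212\right) = -106$)
$f{\left(k \right)} = \frac{1}{-106 + k}$ ($f{\left(k \right)} = \frac{1}{k - 106} = \frac{1}{-106 + k}$)
$\sqrt{f{\left(-117 \right)} - 119745} = \sqrt{\frac{1}{-106 - 117} - 119745} = \sqrt{\frac{1}{-223} - 119745} = \sqrt{- \frac{1}{223} - 119745} = \sqrt{- \frac{26703136}{223}} = \frac{4 i \sqrt{372174958}}{223}$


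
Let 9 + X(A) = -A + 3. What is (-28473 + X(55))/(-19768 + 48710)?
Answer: -14267/14471 ≈ -0.98590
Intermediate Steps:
X(A) = -6 - A (X(A) = -9 + (-A + 3) = -9 + (3 - A) = -6 - A)
(-28473 + X(55))/(-19768 + 48710) = (-28473 + (-6 - 1*55))/(-19768 + 48710) = (-28473 + (-6 - 55))/28942 = (-28473 - 61)*(1/28942) = -28534*1/28942 = -14267/14471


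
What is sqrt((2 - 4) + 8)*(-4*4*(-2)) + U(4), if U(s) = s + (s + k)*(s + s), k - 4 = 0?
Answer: 68 + 32*sqrt(6) ≈ 146.38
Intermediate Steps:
k = 4 (k = 4 + 0 = 4)
U(s) = s + 2*s*(4 + s) (U(s) = s + (s + 4)*(s + s) = s + (4 + s)*(2*s) = s + 2*s*(4 + s))
sqrt((2 - 4) + 8)*(-4*4*(-2)) + U(4) = sqrt((2 - 4) + 8)*(-4*4*(-2)) + 4*(9 + 2*4) = sqrt(-2 + 8)*(-16*(-2)) + 4*(9 + 8) = sqrt(6)*32 + 4*17 = 32*sqrt(6) + 68 = 68 + 32*sqrt(6)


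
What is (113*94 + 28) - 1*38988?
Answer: -28338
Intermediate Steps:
(113*94 + 28) - 1*38988 = (10622 + 28) - 38988 = 10650 - 38988 = -28338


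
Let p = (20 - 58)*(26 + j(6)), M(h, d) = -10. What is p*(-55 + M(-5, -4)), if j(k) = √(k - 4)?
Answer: 64220 + 2470*√2 ≈ 67713.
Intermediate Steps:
j(k) = √(-4 + k)
p = -988 - 38*√2 (p = (20 - 58)*(26 + √(-4 + 6)) = -38*(26 + √2) = -988 - 38*√2 ≈ -1041.7)
p*(-55 + M(-5, -4)) = (-988 - 38*√2)*(-55 - 10) = (-988 - 38*√2)*(-65) = 64220 + 2470*√2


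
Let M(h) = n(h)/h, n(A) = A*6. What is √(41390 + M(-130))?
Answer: 2*√10349 ≈ 203.46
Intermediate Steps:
n(A) = 6*A
M(h) = 6 (M(h) = (6*h)/h = 6)
√(41390 + M(-130)) = √(41390 + 6) = √41396 = 2*√10349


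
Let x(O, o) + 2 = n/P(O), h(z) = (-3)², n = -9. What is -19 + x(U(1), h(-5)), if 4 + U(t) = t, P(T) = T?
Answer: -18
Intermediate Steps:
U(t) = -4 + t
h(z) = 9
x(O, o) = -2 - 9/O
-19 + x(U(1), h(-5)) = -19 + (-2 - 9/(-4 + 1)) = -19 + (-2 - 9/(-3)) = -19 + (-2 - 9*(-⅓)) = -19 + (-2 + 3) = -19 + 1 = -18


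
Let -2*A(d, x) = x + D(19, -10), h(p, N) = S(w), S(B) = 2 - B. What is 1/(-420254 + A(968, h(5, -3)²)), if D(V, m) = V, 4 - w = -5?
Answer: -1/420288 ≈ -2.3793e-6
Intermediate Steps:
w = 9 (w = 4 - 1*(-5) = 4 + 5 = 9)
h(p, N) = -7 (h(p, N) = 2 - 1*9 = 2 - 9 = -7)
A(d, x) = -19/2 - x/2 (A(d, x) = -(x + 19)/2 = -(19 + x)/2 = -19/2 - x/2)
1/(-420254 + A(968, h(5, -3)²)) = 1/(-420254 + (-19/2 - ½*(-7)²)) = 1/(-420254 + (-19/2 - ½*49)) = 1/(-420254 + (-19/2 - 49/2)) = 1/(-420254 - 34) = 1/(-420288) = -1/420288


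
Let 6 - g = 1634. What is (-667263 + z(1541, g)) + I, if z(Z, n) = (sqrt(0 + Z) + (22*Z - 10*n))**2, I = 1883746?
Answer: 2519451148 + 100364*sqrt(1541) ≈ 2.5234e+9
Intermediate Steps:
g = -1628 (g = 6 - 1*1634 = 6 - 1634 = -1628)
z(Z, n) = (sqrt(Z) - 10*n + 22*Z)**2 (z(Z, n) = (sqrt(Z) + (-10*n + 22*Z))**2 = (sqrt(Z) - 10*n + 22*Z)**2)
(-667263 + z(1541, g)) + I = (-667263 + (sqrt(1541) - 10*(-1628) + 22*1541)**2) + 1883746 = (-667263 + (sqrt(1541) + 16280 + 33902)**2) + 1883746 = (-667263 + (50182 + sqrt(1541))**2) + 1883746 = 1216483 + (50182 + sqrt(1541))**2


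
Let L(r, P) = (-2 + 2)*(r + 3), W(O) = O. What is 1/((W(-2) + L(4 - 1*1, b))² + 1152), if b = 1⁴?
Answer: 1/1156 ≈ 0.00086505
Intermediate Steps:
b = 1
L(r, P) = 0 (L(r, P) = 0*(3 + r) = 0)
1/((W(-2) + L(4 - 1*1, b))² + 1152) = 1/((-2 + 0)² + 1152) = 1/((-2)² + 1152) = 1/(4 + 1152) = 1/1156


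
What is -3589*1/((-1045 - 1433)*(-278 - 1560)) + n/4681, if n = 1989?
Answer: 9042227687/21319914084 ≈ 0.42412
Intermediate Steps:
-3589*1/((-1045 - 1433)*(-278 - 1560)) + n/4681 = -3589*1/((-1045 - 1433)*(-278 - 1560)) + 1989/4681 = -3589/((-2478*(-1838))) + 1989*(1/4681) = -3589/4554564 + 1989/4681 = 9042227687/21319914084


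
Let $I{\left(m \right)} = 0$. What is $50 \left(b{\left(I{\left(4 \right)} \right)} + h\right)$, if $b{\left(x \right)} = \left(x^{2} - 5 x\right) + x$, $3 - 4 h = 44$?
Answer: $- \frac{1025}{2} \approx -512.5$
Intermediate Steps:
$h = - \frac{41}{4}$ ($h = \frac{3}{4} - 11 = - \frac{41}{4} \approx -10.25$)
$b{\left(x \right)} = x^{2} - 4 x$
$50 \left(b{\left(I{\left(4 \right)} \right)} + h\right) = 50 \left(0 \left(-4 + 0\right) - \frac{41}{4}\right) = 50 \left(0 \left(-4\right) - \frac{41}{4}\right) = 50 \left(0 - \frac{41}{4}\right) = 50 \left(- \frac{41}{4}\right) = - \frac{1025}{2}$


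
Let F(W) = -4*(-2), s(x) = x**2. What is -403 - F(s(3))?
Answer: -411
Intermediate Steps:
F(W) = 8
-403 - F(s(3)) = -403 - 1*8 = -403 - 8 = -411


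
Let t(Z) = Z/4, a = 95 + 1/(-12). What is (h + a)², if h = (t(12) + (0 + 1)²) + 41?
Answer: 2819041/144 ≈ 19577.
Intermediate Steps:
a = 1139/12 (a = 95 - 1/12 = 1139/12 ≈ 94.917)
t(Z) = Z/4
h = 45 (h = ((¼)*12 + (0 + 1)²) + 41 = (3 + 1²) + 41 = (3 + 1) + 41 = 4 + 41 = 45)
(h + a)² = (45 + 1139/12)² = (1679/12)² = 2819041/144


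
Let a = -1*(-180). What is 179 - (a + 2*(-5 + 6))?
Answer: -3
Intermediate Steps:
a = 180
179 - (a + 2*(-5 + 6)) = 179 - (180 + 2*(-5 + 6)) = 179 - (180 + 2*1) = 179 - (180 + 2) = 179 - 1*182 = 179 - 182 = -3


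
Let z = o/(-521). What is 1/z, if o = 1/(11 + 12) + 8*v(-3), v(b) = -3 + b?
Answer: 11983/1103 ≈ 10.864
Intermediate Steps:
o = -1103/23 (o = 1/(11 + 12) + 8*(-3 - 3) = 1/23 + 8*(-6) = 1/23 - 48 = -1103/23 ≈ -47.957)
z = 1103/11983 (z = -1103/23/(-521) = -1103/23*(-1/521) = 1103/11983 ≈ 0.092047)
1/z = 1/(1103/11983) = 11983/1103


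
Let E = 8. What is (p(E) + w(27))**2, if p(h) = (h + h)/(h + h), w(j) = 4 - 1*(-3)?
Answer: 64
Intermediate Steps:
w(j) = 7 (w(j) = 4 + 3 = 7)
p(h) = 1 (p(h) = (2*h)/((2*h)) = (2*h)*(1/(2*h)) = 1)
(p(E) + w(27))**2 = (1 + 7)**2 = 8**2 = 64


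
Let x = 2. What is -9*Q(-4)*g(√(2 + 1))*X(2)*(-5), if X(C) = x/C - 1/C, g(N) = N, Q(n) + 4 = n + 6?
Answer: -45*√3 ≈ -77.942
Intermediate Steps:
Q(n) = 2 + n (Q(n) = -4 + (n + 6) = -4 + (6 + n) = 2 + n)
X(C) = 1/C (X(C) = 2/C - 1/C = 1/C)
-9*Q(-4)*g(√(2 + 1))*X(2)*(-5) = -9*(2 - 4)*√(2 + 1)/2*(-5) = -9*(-2*√3)/2*(-5) = -(-9)*√3*(-5) = (9*√3)*(-5) = -45*√3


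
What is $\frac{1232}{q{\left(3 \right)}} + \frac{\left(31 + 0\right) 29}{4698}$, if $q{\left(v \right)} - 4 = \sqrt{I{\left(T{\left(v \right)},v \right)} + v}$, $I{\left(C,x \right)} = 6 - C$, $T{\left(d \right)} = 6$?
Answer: $\frac{798739}{2106} - \frac{1232 \sqrt{3}}{13} \approx 215.12$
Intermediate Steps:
$q{\left(v \right)} = 4 + \sqrt{v}$ ($q{\left(v \right)} = 4 + \sqrt{\left(6 - 6\right) + v} = 4 + \sqrt{0 + v} = 4 + \sqrt{v}$)
$\frac{1232}{q{\left(3 \right)}} + \frac{\left(31 + 0\right) 29}{4698} = \frac{1232}{4 + \sqrt{3}} + \frac{\left(31 + 0\right) 29}{4698} = \frac{1232}{4 + \sqrt{3}} + 31 \cdot 29 \cdot \frac{1}{4698} = \frac{1232}{4 + \sqrt{3}} + 899 \cdot \frac{1}{4698} = \frac{1232}{4 + \sqrt{3}} + \frac{31}{162} = \frac{31}{162} + \frac{1232}{4 + \sqrt{3}}$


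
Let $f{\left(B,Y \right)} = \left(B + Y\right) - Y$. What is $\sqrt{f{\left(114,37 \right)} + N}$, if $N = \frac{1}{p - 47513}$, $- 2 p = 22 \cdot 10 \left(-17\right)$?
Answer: $\frac{\sqrt{237494267543}}{45643} \approx 10.677$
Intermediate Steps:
$p = 1870$ ($p = - \frac{22 \cdot 10 \left(-17\right)}{2} = - \frac{220 \left(-17\right)}{2} = \left(- \frac{1}{2}\right) \left(-3740\right) = 1870$)
$N = - \frac{1}{45643}$ ($N = \frac{1}{1870 - 47513} = \frac{1}{-45643} = - \frac{1}{45643} \approx -2.1909 \cdot 10^{-5}$)
$f{\left(B,Y \right)} = B$
$\sqrt{f{\left(114,37 \right)} + N} = \sqrt{114 - \frac{1}{45643}} = \sqrt{\frac{5203301}{45643}} = \frac{\sqrt{237494267543}}{45643}$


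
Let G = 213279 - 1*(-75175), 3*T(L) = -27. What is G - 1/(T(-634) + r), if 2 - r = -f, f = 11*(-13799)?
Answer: 43786163385/151796 ≈ 2.8845e+5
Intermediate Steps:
f = -151789
T(L) = -9 (T(L) = (1/3)*(-27) = -9)
r = -151787 (r = 2 - (-1)*(-151789) = 2 - 1*151789 = 2 - 151789 = -151787)
G = 288454 (G = 213279 + 75175 = 288454)
G - 1/(T(-634) + r) = 288454 - 1/(-9 - 151787) = 288454 - 1/(-151796) = 288454 - 1*(-1/151796) = 288454 + 1/151796 = 43786163385/151796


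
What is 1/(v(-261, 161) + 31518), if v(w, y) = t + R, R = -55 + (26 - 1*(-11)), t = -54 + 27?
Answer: 1/31473 ≈ 3.1773e-5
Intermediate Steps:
t = -27
R = -18 (R = -55 + (26 + 11) = -55 + 37 = -18)
v(w, y) = -45 (v(w, y) = -27 - 18 = -45)
1/(v(-261, 161) + 31518) = 1/(-45 + 31518) = 1/31473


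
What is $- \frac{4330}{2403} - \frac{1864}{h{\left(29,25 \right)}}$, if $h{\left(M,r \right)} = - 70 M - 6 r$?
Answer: $- \frac{1240052}{1309635} \approx -0.94687$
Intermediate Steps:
$- \frac{4330}{2403} - \frac{1864}{h{\left(29,25 \right)}} = - \frac{4330}{2403} - \frac{1864}{\left(-70\right) 29 - 150} = \left(-4330\right) \frac{1}{2403} - \frac{1864}{-2030 - 150} = - \frac{4330}{2403} - \frac{1864}{-2180} = - \frac{4330}{2403} - - \frac{466}{545} = - \frac{4330}{2403} + \frac{466}{545} = - \frac{1240052}{1309635}$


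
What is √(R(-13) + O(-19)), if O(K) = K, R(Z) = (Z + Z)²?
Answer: 3*√73 ≈ 25.632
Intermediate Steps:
R(Z) = 4*Z² (R(Z) = (2*Z)² = 4*Z²)
√(R(-13) + O(-19)) = √(4*(-13)² - 19) = √(4*169 - 19) = √(676 - 19) = √657 = 3*√73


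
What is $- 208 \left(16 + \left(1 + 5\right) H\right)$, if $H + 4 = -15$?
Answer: $20384$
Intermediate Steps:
$H = -19$ ($H = -4 - 15 = -19$)
$- 208 \left(16 + \left(1 + 5\right) H\right) = - 208 \left(16 + \left(1 + 5\right) \left(-19\right)\right) = - 208 \left(16 + 6 \left(-19\right)\right) = - 208 \left(16 - 114\right) = \left(-208\right) \left(-98\right) = 20384$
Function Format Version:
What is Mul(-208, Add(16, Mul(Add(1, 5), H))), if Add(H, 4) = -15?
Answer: 20384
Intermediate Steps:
H = -19 (H = Add(-4, -15) = -19)
Mul(-208, Add(16, Mul(Add(1, 5), H))) = Mul(-208, Add(16, Mul(Add(1, 5), -19))) = Mul(-208, Add(16, Mul(6, -19))) = Mul(-208, Add(16, -114)) = Mul(-208, -98) = 20384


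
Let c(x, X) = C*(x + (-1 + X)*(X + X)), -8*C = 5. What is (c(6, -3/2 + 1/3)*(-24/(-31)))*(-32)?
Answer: 15920/93 ≈ 171.18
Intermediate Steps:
C = -5/8 (C = -1/8*5 = -5/8 ≈ -0.62500)
c(x, X) = -5*x/8 - 5*X*(-1 + X)/4 (c(x, X) = -5*(x + (-1 + X)*(X + X))/8 = -5*(x + (-1 + X)*(2*X))/8 = -5*(x + 2*X*(-1 + X))/8 = -5*x/8 - 5*X*(-1 + X)/4)
(c(6, -3/2 + 1/3)*(-24/(-31)))*(-32) = ((-5*(-3/2 + 1/3)**2/4 - 5/8*6 + 5*(-3/2 + 1/3)/4)*(-24/(-31)))*(-32) = ((-5*(-3*1/2 + 1*(1/3))**2/4 - 15/4 + 5*(-3*1/2 + 1*(1/3))/4)*(-24*(-1/31)))*(-32) = ((-5*(-3/2 + 1/3)**2/4 - 15/4 + 5*(-3/2 + 1/3)/4)*(24/31))*(-32) = ((-5*(-7/6)**2/4 - 15/4 + (5/4)*(-7/6))*(24/31))*(-32) = ((-5/4*49/36 - 15/4 - 35/24)*(24/31))*(-32) = ((-245/144 - 15/4 - 35/24)*(24/31))*(-32) = -995/144*24/31*(-32) = -995/186*(-32) = 15920/93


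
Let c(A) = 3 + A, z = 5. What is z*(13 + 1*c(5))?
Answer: 105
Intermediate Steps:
z*(13 + 1*c(5)) = 5*(13 + 1*(3 + 5)) = 5*(13 + 1*8) = 5*(13 + 8) = 5*21 = 105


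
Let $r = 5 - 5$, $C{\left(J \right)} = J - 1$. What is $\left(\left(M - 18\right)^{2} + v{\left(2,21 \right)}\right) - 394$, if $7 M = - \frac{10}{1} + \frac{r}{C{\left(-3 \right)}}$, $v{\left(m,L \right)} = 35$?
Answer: $\frac{905}{49} \approx 18.469$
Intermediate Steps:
$C{\left(J \right)} = -1 + J$ ($C{\left(J \right)} = J - 1 = -1 + J$)
$r = 0$
$M = - \frac{10}{7}$ ($M = \frac{- \frac{10}{1} + \frac{0}{-1 - 3}}{7} = \frac{\left(-10\right) 1 + \frac{0}{-4}}{7} = \frac{-10 + 0 \left(- \frac{1}{4}\right)}{7} = \frac{-10 + 0}{7} = \frac{1}{7} \left(-10\right) = - \frac{10}{7} \approx -1.4286$)
$\left(\left(M - 18\right)^{2} + v{\left(2,21 \right)}\right) - 394 = \left(\left(- \frac{10}{7} - 18\right)^{2} + 35\right) - 394 = \left(\left(- \frac{136}{7}\right)^{2} + 35\right) - 394 = \left(\frac{18496}{49} + 35\right) - 394 = \frac{20211}{49} - 394 = \frac{905}{49}$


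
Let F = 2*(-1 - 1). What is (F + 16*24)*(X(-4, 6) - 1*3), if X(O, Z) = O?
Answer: -2660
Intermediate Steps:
F = -4 (F = 2*(-2) = -4)
(F + 16*24)*(X(-4, 6) - 1*3) = (-4 + 16*24)*(-4 - 1*3) = (-4 + 384)*(-4 - 3) = 380*(-7) = -2660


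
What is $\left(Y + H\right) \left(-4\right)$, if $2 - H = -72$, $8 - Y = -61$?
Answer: $-572$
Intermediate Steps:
$Y = 69$ ($Y = 8 - -61 = 8 + 61 = 69$)
$H = 74$ ($H = 2 - -72 = 2 + 72 = 74$)
$\left(Y + H\right) \left(-4\right) = \left(69 + 74\right) \left(-4\right) = 143 \left(-4\right) = -572$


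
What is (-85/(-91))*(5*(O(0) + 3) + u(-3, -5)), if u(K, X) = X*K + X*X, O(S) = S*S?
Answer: 4675/91 ≈ 51.374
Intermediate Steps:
O(S) = S²
u(K, X) = X² + K*X (u(K, X) = K*X + X² = X² + K*X)
(-85/(-91))*(5*(O(0) + 3) + u(-3, -5)) = (-85/(-91))*(5*(0² + 3) - 5*(-3 - 5)) = (-85*(-1/91))*(5*(0 + 3) - 5*(-8)) = 85*(5*3 + 40)/91 = 85*(15 + 40)/91 = (85/91)*55 = 4675/91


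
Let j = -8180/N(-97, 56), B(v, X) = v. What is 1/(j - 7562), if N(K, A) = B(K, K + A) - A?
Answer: -153/1148806 ≈ -0.00013318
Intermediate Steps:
N(K, A) = K - A
j = 8180/153 (j = -8180/(-97 - 1*56) = -8180/(-97 - 56) = -8180/(-153) = -8180*(-1/153) = 8180/153 ≈ 53.464)
1/(j - 7562) = 1/(8180/153 - 7562) = 1/(-1148806/153) = -153/1148806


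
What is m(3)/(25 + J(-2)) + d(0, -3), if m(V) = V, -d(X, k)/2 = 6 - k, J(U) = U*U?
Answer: -519/29 ≈ -17.897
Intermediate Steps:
J(U) = U²
d(X, k) = -12 + 2*k (d(X, k) = -2*(6 - k) = -12 + 2*k)
m(3)/(25 + J(-2)) + d(0, -3) = 3/(25 + (-2)²) + (-12 + 2*(-3)) = 3/(25 + 4) + (-12 - 6) = 3/29 - 18 = -519/29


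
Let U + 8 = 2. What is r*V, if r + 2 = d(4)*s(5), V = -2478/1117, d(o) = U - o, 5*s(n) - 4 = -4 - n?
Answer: -19824/1117 ≈ -17.748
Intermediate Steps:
U = -6 (U = -8 + 2 = -6)
s(n) = -n/5 (s(n) = ⅘ + (-4 - n)/5 = ⅘ + (-⅘ - n/5) = -n/5)
d(o) = -6 - o
V = -2478/1117 (V = -2478*1/1117 = -2478/1117 ≈ -2.2184)
r = 8 (r = -2 + (-6 - 1*4)*(-⅕*5) = -2 + (-6 - 4)*(-1) = -2 - 10*(-1) = -2 + 10 = 8)
r*V = 8*(-2478/1117) = -19824/1117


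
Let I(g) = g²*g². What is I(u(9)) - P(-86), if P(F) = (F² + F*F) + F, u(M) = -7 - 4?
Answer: -65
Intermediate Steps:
u(M) = -11
P(F) = F + 2*F² (P(F) = (F² + F²) + F = 2*F² + F = F + 2*F²)
I(g) = g⁴
I(u(9)) - P(-86) = (-11)⁴ - (-86)*(1 + 2*(-86)) = 14641 - (-86)*(1 - 172) = 14641 - (-86)*(-171) = 14641 - 1*14706 = 14641 - 14706 = -65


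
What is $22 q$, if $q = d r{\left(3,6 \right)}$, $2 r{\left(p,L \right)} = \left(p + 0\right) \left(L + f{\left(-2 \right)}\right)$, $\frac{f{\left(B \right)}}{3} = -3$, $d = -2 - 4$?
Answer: $594$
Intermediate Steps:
$d = -6$
$f{\left(B \right)} = -9$ ($f{\left(B \right)} = 3 \left(-3\right) = -9$)
$r{\left(p,L \right)} = \frac{p \left(-9 + L\right)}{2}$ ($r{\left(p,L \right)} = \frac{\left(p + 0\right) \left(L - 9\right)}{2} = \frac{p \left(-9 + L\right)}{2}$)
$q = 27$ ($q = - 6 \cdot \frac{1}{2} \cdot 3 \left(-9 + 6\right) = - 6 \cdot \frac{1}{2} \cdot 3 \left(-3\right) = \left(-6\right) \left(- \frac{9}{2}\right) = 27$)
$22 q = 22 \cdot 27 = 594$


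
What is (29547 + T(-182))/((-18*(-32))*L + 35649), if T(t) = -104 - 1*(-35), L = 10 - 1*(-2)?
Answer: 9826/14187 ≈ 0.69261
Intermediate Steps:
L = 12 (L = 10 + 2 = 12)
T(t) = -69 (T(t) = -104 + 35 = -69)
(29547 + T(-182))/((-18*(-32))*L + 35649) = (29547 - 69)/(-18*(-32)*12 + 35649) = 29478/(576*12 + 35649) = 29478/(6912 + 35649) = 29478/42561 = 29478*(1/42561) = 9826/14187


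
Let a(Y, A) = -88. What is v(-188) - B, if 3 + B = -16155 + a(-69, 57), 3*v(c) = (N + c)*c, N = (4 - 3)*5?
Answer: 27714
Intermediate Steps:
N = 5 (N = 1*5 = 5)
v(c) = c*(5 + c)/3 (v(c) = ((5 + c)*c)/3 = (c*(5 + c))/3 = c*(5 + c)/3)
B = -16246 (B = -3 + (-16155 - 88) = -3 - 16243 = -16246)
v(-188) - B = (1/3)*(-188)*(5 - 188) - 1*(-16246) = (1/3)*(-188)*(-183) + 16246 = 11468 + 16246 = 27714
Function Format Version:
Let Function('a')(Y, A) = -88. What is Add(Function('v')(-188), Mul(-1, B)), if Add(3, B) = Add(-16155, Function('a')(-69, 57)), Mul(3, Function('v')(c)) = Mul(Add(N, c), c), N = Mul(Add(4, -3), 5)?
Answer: 27714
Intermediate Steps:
N = 5 (N = Mul(1, 5) = 5)
Function('v')(c) = Mul(Rational(1, 3), c, Add(5, c)) (Function('v')(c) = Mul(Rational(1, 3), Mul(Add(5, c), c)) = Mul(Rational(1, 3), Mul(c, Add(5, c))) = Mul(Rational(1, 3), c, Add(5, c)))
B = -16246 (B = Add(-3, Add(-16155, -88)) = Add(-3, -16243) = -16246)
Add(Function('v')(-188), Mul(-1, B)) = Add(Mul(Rational(1, 3), -188, Add(5, -188)), Mul(-1, -16246)) = Add(Mul(Rational(1, 3), -188, -183), 16246) = Add(11468, 16246) = 27714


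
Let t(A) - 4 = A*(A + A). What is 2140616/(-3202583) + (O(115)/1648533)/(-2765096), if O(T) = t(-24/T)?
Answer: -1697964925218038329541/2540331196296891310650 ≈ -0.66840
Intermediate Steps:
t(A) = 4 + 2*A² (t(A) = 4 + A*(A + A) = 4 + A*(2*A) = 4 + 2*A²)
O(T) = 4 + 1152/T² (O(T) = 4 + 2*(-24/T)² = 4 + 2*(576/T²) = 4 + 1152/T²)
2140616/(-3202583) + (O(115)/1648533)/(-2765096) = 2140616/(-3202583) + ((4 + 1152/115²)/1648533)/(-2765096) = 2140616*(-1/3202583) + ((4 + 1152*(1/13225))*(1/1648533))*(-1/2765096) = -112664/168557 + ((4 + 1152/13225)*(1/1648533))*(-1/2765096) = -112664/168557 + ((54052/13225)*(1/1648533))*(-1/2765096) = -112664/168557 + (54052/21801848925)*(-1/2765096) = -112664/168557 - 13513/15071051313780450 = -1697964925218038329541/2540331196296891310650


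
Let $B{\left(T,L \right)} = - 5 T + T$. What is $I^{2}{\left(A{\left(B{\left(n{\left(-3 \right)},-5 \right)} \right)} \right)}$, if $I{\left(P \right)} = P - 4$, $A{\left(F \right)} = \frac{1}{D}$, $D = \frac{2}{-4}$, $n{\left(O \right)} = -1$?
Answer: $36$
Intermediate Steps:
$D = - \frac{1}{2}$ ($D = 2 \left(- \frac{1}{4}\right) = - \frac{1}{2} \approx -0.5$)
$B{\left(T,L \right)} = - 4 T$
$A{\left(F \right)} = -2$ ($A{\left(F \right)} = \frac{1}{- \frac{1}{2}} = -2$)
$I{\left(P \right)} = -4 + P$
$I^{2}{\left(A{\left(B{\left(n{\left(-3 \right)},-5 \right)} \right)} \right)} = \left(-4 - 2\right)^{2} = \left(-6\right)^{2} = 36$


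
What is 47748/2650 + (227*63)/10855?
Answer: 55620219/2876575 ≈ 19.336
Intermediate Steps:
47748/2650 + (227*63)/10855 = 47748*(1/2650) + 14301*(1/10855) = 23874/1325 + 14301/10855 = 55620219/2876575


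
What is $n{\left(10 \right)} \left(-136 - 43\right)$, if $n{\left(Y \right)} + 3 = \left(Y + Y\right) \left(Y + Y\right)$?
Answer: $-71063$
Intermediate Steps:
$n{\left(Y \right)} = -3 + 4 Y^{2}$ ($n{\left(Y \right)} = -3 + \left(Y + Y\right) \left(Y + Y\right) = -3 + 2 Y 2 Y = -3 + 4 Y^{2}$)
$n{\left(10 \right)} \left(-136 - 43\right) = \left(-3 + 4 \cdot 10^{2}\right) \left(-136 - 43\right) = \left(-3 + 4 \cdot 100\right) \left(-179\right) = \left(-3 + 400\right) \left(-179\right) = 397 \left(-179\right) = -71063$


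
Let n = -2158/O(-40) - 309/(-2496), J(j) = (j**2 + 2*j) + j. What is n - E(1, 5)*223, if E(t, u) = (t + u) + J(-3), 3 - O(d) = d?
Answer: -49659315/35776 ≈ -1388.1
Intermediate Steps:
J(j) = j**2 + 3*j
O(d) = 3 - d
E(t, u) = t + u (E(t, u) = (t + u) - 3*(3 - 3) = (t + u) - 3*0 = (t + u) + 0 = t + u)
n = -1791027/35776 (n = -2158/(3 - 1*(-40)) - 309/(-2496) = -2158/(3 + 40) - 309*(-1/2496) = -2158/43 + 103/832 = -1791027/35776 ≈ -50.062)
n - E(1, 5)*223 = -1791027/35776 - (1 + 5)*223 = -1791027/35776 - 6*223 = -1791027/35776 - 1*1338 = -1791027/35776 - 1338 = -49659315/35776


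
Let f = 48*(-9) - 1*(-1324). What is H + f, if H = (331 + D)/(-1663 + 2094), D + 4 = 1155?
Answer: 385934/431 ≈ 895.44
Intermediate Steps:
D = 1151 (D = -4 + 1155 = 1151)
H = 1482/431 (H = (331 + 1151)/(-1663 + 2094) = 1482/431 ≈ 3.4385)
f = 892 (f = -432 + 1324 = 892)
H + f = 1482/431 + 892 = 385934/431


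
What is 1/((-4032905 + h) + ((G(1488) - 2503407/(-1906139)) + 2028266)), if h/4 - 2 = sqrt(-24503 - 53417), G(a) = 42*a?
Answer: -3528241142865227381/6852318243116246286136642 - 14533463549284*I*sqrt(4870)/3426159121558123143068321 ≈ -5.149e-7 - 2.9602e-10*I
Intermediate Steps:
h = 8 + 16*I*sqrt(4870) (h = 8 + 4*sqrt(-24503 - 53417) = 8 + 4*sqrt(-77920) = 8 + 4*(4*I*sqrt(4870)) = 8 + 16*I*sqrt(4870) ≈ 8.0 + 1116.6*I)
1/((-4032905 + h) + ((G(1488) - 2503407/(-1906139)) + 2028266)) = 1/((-4032905 + (8 + 16*I*sqrt(4870))) + ((42*1488 - 2503407/(-1906139)) + 2028266)) = 1/((-4032897 + 16*I*sqrt(4870)) + ((62496 - 2503407*(-1/1906139)) + 2028266)) = 1/((-4032897 + 16*I*sqrt(4870)) + ((62496 + 2503407/1906139) + 2028266)) = 1/((-4032897 + 16*I*sqrt(4870)) + (119128566351/1906139 + 2028266)) = 1/((-4032897 + 16*I*sqrt(4870)) + 3985285491325/1906139) = 1/(-3701976763358/1906139 + 16*I*sqrt(4870))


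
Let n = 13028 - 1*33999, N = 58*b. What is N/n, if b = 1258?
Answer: -72964/20971 ≈ -3.4793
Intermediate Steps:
N = 72964 (N = 58*1258 = 72964)
n = -20971 (n = 13028 - 33999 = -20971)
N/n = 72964/(-20971) = 72964*(-1/20971) = -72964/20971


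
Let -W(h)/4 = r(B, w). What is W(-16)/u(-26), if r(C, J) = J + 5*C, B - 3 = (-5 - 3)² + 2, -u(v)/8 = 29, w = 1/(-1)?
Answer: 172/29 ≈ 5.9310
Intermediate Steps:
w = -1 (w = 1*(-1) = -1)
u(v) = -232 (u(v) = -8*29 = -232)
B = 69 (B = 3 + ((-5 - 3)² + 2) = 3 + ((-8)² + 2) = 3 + (64 + 2) = 3 + 66 = 69)
W(h) = -1376 (W(h) = -4*(-1 + 5*69) = -4*(-1 + 345) = -4*344 = -1376)
W(-16)/u(-26) = -1376/(-232) = -1376*(-1/232) = 172/29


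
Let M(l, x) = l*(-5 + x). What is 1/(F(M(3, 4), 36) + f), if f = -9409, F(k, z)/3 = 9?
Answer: -1/9382 ≈ -0.00010659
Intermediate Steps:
F(k, z) = 27 (F(k, z) = 3*9 = 27)
1/(F(M(3, 4), 36) + f) = 1/(27 - 9409) = 1/(-9382) = -1/9382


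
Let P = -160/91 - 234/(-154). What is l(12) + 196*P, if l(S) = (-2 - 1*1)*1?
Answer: -7121/143 ≈ -49.797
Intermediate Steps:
l(S) = -3 (l(S) = (-2 - 1)*1 = -3*1 = -3)
P = -239/1001 (P = -160*1/91 - 234*(-1/154) = -160/91 + 117/77 = -239/1001 ≈ -0.23876)
l(12) + 196*P = -3 + 196*(-239/1001) = -3 - 6692/143 = -7121/143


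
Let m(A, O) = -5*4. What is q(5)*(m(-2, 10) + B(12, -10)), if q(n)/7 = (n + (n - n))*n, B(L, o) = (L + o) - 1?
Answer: -3325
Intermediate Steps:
m(A, O) = -20
B(L, o) = -1 + L + o
q(n) = 7*n**2 (q(n) = 7*((n + (n - n))*n) = 7*((n + 0)*n) = 7*(n*n) = 7*n**2)
q(5)*(m(-2, 10) + B(12, -10)) = (7*5**2)*(-20 + (-1 + 12 - 10)) = (7*25)*(-20 + 1) = 175*(-19) = -3325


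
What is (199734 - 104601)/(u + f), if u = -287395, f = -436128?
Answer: -95133/723523 ≈ -0.13149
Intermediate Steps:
(199734 - 104601)/(u + f) = (199734 - 104601)/(-287395 - 436128) = 95133/(-723523) = 95133*(-1/723523) = -95133/723523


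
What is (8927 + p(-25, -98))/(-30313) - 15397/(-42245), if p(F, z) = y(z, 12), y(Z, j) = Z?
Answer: 93748156/1280572685 ≈ 0.073208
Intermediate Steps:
p(F, z) = z
(8927 + p(-25, -98))/(-30313) - 15397/(-42245) = (8927 - 98)/(-30313) - 15397/(-42245) = 8829*(-1/30313) - 15397*(-1/42245) = -8829/30313 + 15397/42245 = 93748156/1280572685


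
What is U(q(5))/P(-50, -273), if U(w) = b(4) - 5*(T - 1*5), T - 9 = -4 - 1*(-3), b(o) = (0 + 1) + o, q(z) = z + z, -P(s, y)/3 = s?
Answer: -1/15 ≈ -0.066667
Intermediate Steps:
P(s, y) = -3*s
q(z) = 2*z
b(o) = 1 + o
T = 8 (T = 9 + (-4 - 1*(-3)) = 9 + (-4 + 3) = 9 - 1 = 8)
U(w) = -10 (U(w) = (1 + 4) - 5*(8 - 1*5) = 5 - 5*(8 - 5) = 5 - 5*3 = 5 - 15 = -10)
U(q(5))/P(-50, -273) = -10/((-3*(-50))) = -10/150 = -10*1/150 = -1/15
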